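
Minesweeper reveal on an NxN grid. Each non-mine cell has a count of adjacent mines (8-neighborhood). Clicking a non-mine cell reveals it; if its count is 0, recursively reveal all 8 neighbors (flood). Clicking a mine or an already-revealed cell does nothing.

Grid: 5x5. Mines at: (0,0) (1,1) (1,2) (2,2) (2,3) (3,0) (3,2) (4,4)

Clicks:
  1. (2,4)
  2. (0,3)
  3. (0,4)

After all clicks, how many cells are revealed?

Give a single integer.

Click 1 (2,4) count=1: revealed 1 new [(2,4)] -> total=1
Click 2 (0,3) count=1: revealed 1 new [(0,3)] -> total=2
Click 3 (0,4) count=0: revealed 3 new [(0,4) (1,3) (1,4)] -> total=5

Answer: 5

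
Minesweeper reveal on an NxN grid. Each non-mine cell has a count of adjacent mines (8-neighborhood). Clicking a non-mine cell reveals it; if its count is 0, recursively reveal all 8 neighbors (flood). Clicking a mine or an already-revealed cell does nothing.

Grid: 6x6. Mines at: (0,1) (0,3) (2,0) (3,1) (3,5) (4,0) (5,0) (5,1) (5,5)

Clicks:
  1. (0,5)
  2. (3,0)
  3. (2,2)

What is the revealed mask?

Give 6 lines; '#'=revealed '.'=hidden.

Click 1 (0,5) count=0: revealed 6 new [(0,4) (0,5) (1,4) (1,5) (2,4) (2,5)] -> total=6
Click 2 (3,0) count=3: revealed 1 new [(3,0)] -> total=7
Click 3 (2,2) count=1: revealed 1 new [(2,2)] -> total=8

Answer: ....##
....##
..#.##
#.....
......
......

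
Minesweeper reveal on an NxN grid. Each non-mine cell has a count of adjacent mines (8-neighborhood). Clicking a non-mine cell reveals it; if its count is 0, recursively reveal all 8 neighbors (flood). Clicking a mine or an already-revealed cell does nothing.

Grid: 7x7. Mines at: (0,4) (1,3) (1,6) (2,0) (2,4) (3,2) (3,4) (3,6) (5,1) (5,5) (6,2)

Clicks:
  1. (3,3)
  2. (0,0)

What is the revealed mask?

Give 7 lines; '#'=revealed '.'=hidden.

Click 1 (3,3) count=3: revealed 1 new [(3,3)] -> total=1
Click 2 (0,0) count=0: revealed 6 new [(0,0) (0,1) (0,2) (1,0) (1,1) (1,2)] -> total=7

Answer: ###....
###....
.......
...#...
.......
.......
.......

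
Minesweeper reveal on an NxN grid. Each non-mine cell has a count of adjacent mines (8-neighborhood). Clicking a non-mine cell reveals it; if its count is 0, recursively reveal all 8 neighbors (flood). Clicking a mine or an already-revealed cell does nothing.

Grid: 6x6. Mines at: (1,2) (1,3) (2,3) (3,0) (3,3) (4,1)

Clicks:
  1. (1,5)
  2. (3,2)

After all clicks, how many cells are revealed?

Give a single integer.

Answer: 17

Derivation:
Click 1 (1,5) count=0: revealed 16 new [(0,4) (0,5) (1,4) (1,5) (2,4) (2,5) (3,4) (3,5) (4,2) (4,3) (4,4) (4,5) (5,2) (5,3) (5,4) (5,5)] -> total=16
Click 2 (3,2) count=3: revealed 1 new [(3,2)] -> total=17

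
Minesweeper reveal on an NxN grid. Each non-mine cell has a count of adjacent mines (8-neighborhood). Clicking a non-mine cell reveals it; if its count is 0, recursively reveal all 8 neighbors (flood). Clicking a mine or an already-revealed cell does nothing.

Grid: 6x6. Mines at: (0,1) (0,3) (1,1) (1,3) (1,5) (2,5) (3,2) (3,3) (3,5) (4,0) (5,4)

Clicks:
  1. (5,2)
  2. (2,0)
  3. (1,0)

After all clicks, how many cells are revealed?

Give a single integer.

Answer: 8

Derivation:
Click 1 (5,2) count=0: revealed 6 new [(4,1) (4,2) (4,3) (5,1) (5,2) (5,3)] -> total=6
Click 2 (2,0) count=1: revealed 1 new [(2,0)] -> total=7
Click 3 (1,0) count=2: revealed 1 new [(1,0)] -> total=8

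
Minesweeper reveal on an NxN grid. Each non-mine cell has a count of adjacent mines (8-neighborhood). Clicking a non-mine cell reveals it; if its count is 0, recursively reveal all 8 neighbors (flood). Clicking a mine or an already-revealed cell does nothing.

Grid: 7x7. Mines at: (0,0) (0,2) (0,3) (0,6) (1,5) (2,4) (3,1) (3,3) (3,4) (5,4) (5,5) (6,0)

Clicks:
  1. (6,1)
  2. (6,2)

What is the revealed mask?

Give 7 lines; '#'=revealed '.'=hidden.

Answer: .......
.......
.......
.......
.###...
.###...
.###...

Derivation:
Click 1 (6,1) count=1: revealed 1 new [(6,1)] -> total=1
Click 2 (6,2) count=0: revealed 8 new [(4,1) (4,2) (4,3) (5,1) (5,2) (5,3) (6,2) (6,3)] -> total=9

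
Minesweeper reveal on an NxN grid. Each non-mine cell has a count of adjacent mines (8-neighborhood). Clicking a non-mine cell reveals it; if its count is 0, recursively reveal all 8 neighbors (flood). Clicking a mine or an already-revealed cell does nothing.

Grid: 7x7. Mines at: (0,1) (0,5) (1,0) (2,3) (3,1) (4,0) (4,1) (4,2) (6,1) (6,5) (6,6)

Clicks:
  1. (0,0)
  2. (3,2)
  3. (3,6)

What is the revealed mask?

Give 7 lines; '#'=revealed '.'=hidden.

Answer: #......
....###
....###
..#####
...####
...####
.......

Derivation:
Click 1 (0,0) count=2: revealed 1 new [(0,0)] -> total=1
Click 2 (3,2) count=4: revealed 1 new [(3,2)] -> total=2
Click 3 (3,6) count=0: revealed 18 new [(1,4) (1,5) (1,6) (2,4) (2,5) (2,6) (3,3) (3,4) (3,5) (3,6) (4,3) (4,4) (4,5) (4,6) (5,3) (5,4) (5,5) (5,6)] -> total=20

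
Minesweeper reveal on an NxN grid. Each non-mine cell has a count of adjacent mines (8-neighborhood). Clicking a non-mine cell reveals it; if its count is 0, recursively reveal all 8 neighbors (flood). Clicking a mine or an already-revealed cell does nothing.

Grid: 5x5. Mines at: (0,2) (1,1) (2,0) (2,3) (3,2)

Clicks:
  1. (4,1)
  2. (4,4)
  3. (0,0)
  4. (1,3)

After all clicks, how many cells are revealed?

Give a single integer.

Click 1 (4,1) count=1: revealed 1 new [(4,1)] -> total=1
Click 2 (4,4) count=0: revealed 4 new [(3,3) (3,4) (4,3) (4,4)] -> total=5
Click 3 (0,0) count=1: revealed 1 new [(0,0)] -> total=6
Click 4 (1,3) count=2: revealed 1 new [(1,3)] -> total=7

Answer: 7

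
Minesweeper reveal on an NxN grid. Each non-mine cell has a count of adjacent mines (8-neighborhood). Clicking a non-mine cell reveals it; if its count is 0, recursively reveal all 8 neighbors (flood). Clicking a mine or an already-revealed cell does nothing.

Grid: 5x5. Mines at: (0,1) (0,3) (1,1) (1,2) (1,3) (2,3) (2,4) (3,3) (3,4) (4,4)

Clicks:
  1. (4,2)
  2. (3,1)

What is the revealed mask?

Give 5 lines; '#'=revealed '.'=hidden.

Click 1 (4,2) count=1: revealed 1 new [(4,2)] -> total=1
Click 2 (3,1) count=0: revealed 8 new [(2,0) (2,1) (2,2) (3,0) (3,1) (3,2) (4,0) (4,1)] -> total=9

Answer: .....
.....
###..
###..
###..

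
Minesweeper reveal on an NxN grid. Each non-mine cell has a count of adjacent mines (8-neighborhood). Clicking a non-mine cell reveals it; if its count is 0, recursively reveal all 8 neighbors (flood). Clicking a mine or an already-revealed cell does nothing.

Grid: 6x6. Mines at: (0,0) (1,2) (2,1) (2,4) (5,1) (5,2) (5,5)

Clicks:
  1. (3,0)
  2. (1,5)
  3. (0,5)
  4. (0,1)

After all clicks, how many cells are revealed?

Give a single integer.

Click 1 (3,0) count=1: revealed 1 new [(3,0)] -> total=1
Click 2 (1,5) count=1: revealed 1 new [(1,5)] -> total=2
Click 3 (0,5) count=0: revealed 5 new [(0,3) (0,4) (0,5) (1,3) (1,4)] -> total=7
Click 4 (0,1) count=2: revealed 1 new [(0,1)] -> total=8

Answer: 8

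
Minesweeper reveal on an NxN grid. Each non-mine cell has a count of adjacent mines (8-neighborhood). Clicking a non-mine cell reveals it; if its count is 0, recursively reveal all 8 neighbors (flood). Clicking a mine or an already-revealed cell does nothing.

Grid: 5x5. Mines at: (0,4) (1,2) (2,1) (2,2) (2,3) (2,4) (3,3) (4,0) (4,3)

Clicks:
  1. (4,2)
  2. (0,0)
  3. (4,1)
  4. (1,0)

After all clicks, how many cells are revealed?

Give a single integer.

Answer: 6

Derivation:
Click 1 (4,2) count=2: revealed 1 new [(4,2)] -> total=1
Click 2 (0,0) count=0: revealed 4 new [(0,0) (0,1) (1,0) (1,1)] -> total=5
Click 3 (4,1) count=1: revealed 1 new [(4,1)] -> total=6
Click 4 (1,0) count=1: revealed 0 new [(none)] -> total=6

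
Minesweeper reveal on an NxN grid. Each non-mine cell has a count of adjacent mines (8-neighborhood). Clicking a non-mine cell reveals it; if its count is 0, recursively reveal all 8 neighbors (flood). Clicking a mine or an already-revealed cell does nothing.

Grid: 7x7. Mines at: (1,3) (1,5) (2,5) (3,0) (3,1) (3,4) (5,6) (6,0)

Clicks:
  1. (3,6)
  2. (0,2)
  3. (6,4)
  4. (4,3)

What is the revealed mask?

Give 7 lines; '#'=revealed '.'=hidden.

Click 1 (3,6) count=1: revealed 1 new [(3,6)] -> total=1
Click 2 (0,2) count=1: revealed 1 new [(0,2)] -> total=2
Click 3 (6,4) count=0: revealed 15 new [(4,1) (4,2) (4,3) (4,4) (4,5) (5,1) (5,2) (5,3) (5,4) (5,5) (6,1) (6,2) (6,3) (6,4) (6,5)] -> total=17
Click 4 (4,3) count=1: revealed 0 new [(none)] -> total=17

Answer: ..#....
.......
.......
......#
.#####.
.#####.
.#####.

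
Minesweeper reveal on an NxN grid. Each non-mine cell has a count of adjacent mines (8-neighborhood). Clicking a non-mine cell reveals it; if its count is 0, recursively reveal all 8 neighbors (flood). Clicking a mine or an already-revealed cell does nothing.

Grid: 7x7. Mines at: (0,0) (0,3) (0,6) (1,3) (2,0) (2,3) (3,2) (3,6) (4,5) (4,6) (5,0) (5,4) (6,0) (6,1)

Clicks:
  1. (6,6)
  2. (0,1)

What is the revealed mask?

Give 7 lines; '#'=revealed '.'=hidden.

Answer: .#.....
.......
.......
.......
.......
.....##
.....##

Derivation:
Click 1 (6,6) count=0: revealed 4 new [(5,5) (5,6) (6,5) (6,6)] -> total=4
Click 2 (0,1) count=1: revealed 1 new [(0,1)] -> total=5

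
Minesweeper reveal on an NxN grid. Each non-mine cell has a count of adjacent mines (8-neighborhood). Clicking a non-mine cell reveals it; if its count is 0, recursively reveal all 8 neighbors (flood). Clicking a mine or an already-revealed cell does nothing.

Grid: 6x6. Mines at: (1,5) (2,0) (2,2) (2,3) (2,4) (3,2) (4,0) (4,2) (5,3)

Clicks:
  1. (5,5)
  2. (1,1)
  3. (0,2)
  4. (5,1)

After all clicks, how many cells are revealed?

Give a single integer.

Click 1 (5,5) count=0: revealed 6 new [(3,4) (3,5) (4,4) (4,5) (5,4) (5,5)] -> total=6
Click 2 (1,1) count=2: revealed 1 new [(1,1)] -> total=7
Click 3 (0,2) count=0: revealed 9 new [(0,0) (0,1) (0,2) (0,3) (0,4) (1,0) (1,2) (1,3) (1,4)] -> total=16
Click 4 (5,1) count=2: revealed 1 new [(5,1)] -> total=17

Answer: 17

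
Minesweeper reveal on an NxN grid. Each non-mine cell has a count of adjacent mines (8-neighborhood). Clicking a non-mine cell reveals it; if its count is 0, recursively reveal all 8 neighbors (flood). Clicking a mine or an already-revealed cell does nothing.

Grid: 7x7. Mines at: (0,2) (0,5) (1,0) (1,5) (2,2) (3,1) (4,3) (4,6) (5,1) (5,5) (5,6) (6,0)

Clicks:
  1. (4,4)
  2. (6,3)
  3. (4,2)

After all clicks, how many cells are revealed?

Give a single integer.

Click 1 (4,4) count=2: revealed 1 new [(4,4)] -> total=1
Click 2 (6,3) count=0: revealed 6 new [(5,2) (5,3) (5,4) (6,2) (6,3) (6,4)] -> total=7
Click 3 (4,2) count=3: revealed 1 new [(4,2)] -> total=8

Answer: 8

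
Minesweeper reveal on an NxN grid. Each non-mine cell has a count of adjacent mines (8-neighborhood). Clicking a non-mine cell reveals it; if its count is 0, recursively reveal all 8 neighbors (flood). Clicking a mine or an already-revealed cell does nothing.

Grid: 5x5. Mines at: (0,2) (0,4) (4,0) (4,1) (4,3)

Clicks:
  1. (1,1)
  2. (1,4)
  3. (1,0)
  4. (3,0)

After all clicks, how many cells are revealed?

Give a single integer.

Answer: 17

Derivation:
Click 1 (1,1) count=1: revealed 1 new [(1,1)] -> total=1
Click 2 (1,4) count=1: revealed 1 new [(1,4)] -> total=2
Click 3 (1,0) count=0: revealed 15 new [(0,0) (0,1) (1,0) (1,2) (1,3) (2,0) (2,1) (2,2) (2,3) (2,4) (3,0) (3,1) (3,2) (3,3) (3,4)] -> total=17
Click 4 (3,0) count=2: revealed 0 new [(none)] -> total=17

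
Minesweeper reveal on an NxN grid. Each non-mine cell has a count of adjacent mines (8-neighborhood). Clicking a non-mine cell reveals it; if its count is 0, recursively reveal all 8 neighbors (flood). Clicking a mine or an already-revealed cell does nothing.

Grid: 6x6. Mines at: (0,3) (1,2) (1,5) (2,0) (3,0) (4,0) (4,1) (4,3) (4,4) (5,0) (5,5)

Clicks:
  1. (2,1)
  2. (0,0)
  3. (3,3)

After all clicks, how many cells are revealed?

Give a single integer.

Answer: 6

Derivation:
Click 1 (2,1) count=3: revealed 1 new [(2,1)] -> total=1
Click 2 (0,0) count=0: revealed 4 new [(0,0) (0,1) (1,0) (1,1)] -> total=5
Click 3 (3,3) count=2: revealed 1 new [(3,3)] -> total=6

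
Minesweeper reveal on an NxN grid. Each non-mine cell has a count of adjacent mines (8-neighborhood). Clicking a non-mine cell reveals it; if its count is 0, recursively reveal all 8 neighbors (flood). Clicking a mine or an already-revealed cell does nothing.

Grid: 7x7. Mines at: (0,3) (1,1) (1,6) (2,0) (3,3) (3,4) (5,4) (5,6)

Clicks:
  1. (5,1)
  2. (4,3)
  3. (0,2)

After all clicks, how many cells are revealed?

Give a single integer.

Click 1 (5,1) count=0: revealed 15 new [(3,0) (3,1) (3,2) (4,0) (4,1) (4,2) (4,3) (5,0) (5,1) (5,2) (5,3) (6,0) (6,1) (6,2) (6,3)] -> total=15
Click 2 (4,3) count=3: revealed 0 new [(none)] -> total=15
Click 3 (0,2) count=2: revealed 1 new [(0,2)] -> total=16

Answer: 16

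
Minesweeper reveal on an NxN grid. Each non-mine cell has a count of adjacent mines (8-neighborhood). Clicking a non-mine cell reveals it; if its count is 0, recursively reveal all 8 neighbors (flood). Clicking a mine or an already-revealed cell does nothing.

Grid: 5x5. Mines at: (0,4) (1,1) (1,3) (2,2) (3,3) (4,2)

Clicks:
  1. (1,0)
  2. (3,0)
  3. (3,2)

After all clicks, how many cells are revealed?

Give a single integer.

Click 1 (1,0) count=1: revealed 1 new [(1,0)] -> total=1
Click 2 (3,0) count=0: revealed 6 new [(2,0) (2,1) (3,0) (3,1) (4,0) (4,1)] -> total=7
Click 3 (3,2) count=3: revealed 1 new [(3,2)] -> total=8

Answer: 8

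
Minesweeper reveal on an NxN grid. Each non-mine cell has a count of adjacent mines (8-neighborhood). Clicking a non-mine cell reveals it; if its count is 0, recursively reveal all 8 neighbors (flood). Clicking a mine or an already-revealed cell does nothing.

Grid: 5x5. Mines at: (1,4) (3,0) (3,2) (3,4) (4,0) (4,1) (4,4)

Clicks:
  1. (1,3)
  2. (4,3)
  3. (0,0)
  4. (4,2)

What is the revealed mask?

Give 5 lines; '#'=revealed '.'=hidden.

Answer: ####.
####.
####.
.....
..##.

Derivation:
Click 1 (1,3) count=1: revealed 1 new [(1,3)] -> total=1
Click 2 (4,3) count=3: revealed 1 new [(4,3)] -> total=2
Click 3 (0,0) count=0: revealed 11 new [(0,0) (0,1) (0,2) (0,3) (1,0) (1,1) (1,2) (2,0) (2,1) (2,2) (2,3)] -> total=13
Click 4 (4,2) count=2: revealed 1 new [(4,2)] -> total=14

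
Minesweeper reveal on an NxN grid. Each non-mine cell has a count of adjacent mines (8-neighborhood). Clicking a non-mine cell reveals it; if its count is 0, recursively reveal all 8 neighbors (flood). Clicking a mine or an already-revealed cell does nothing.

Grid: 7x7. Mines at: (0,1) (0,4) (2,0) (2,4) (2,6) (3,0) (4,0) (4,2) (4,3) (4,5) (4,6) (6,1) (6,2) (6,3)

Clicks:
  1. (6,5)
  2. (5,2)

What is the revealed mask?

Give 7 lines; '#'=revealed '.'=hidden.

Answer: .......
.......
.......
.......
.......
..#.###
....###

Derivation:
Click 1 (6,5) count=0: revealed 6 new [(5,4) (5,5) (5,6) (6,4) (6,5) (6,6)] -> total=6
Click 2 (5,2) count=5: revealed 1 new [(5,2)] -> total=7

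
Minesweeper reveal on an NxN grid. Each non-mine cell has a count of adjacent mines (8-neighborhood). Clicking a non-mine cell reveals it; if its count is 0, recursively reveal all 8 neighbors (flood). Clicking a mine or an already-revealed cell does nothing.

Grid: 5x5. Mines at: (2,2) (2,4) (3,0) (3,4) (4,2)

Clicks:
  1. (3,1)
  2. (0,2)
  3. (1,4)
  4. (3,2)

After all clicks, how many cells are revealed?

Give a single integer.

Click 1 (3,1) count=3: revealed 1 new [(3,1)] -> total=1
Click 2 (0,2) count=0: revealed 12 new [(0,0) (0,1) (0,2) (0,3) (0,4) (1,0) (1,1) (1,2) (1,3) (1,4) (2,0) (2,1)] -> total=13
Click 3 (1,4) count=1: revealed 0 new [(none)] -> total=13
Click 4 (3,2) count=2: revealed 1 new [(3,2)] -> total=14

Answer: 14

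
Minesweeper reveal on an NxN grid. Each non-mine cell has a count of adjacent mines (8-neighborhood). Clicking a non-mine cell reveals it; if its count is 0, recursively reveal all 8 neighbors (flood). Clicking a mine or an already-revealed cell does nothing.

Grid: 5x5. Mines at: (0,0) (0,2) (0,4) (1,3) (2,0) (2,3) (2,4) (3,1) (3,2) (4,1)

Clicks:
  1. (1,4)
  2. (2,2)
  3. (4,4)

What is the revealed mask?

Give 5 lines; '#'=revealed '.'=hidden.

Answer: .....
....#
..#..
...##
...##

Derivation:
Click 1 (1,4) count=4: revealed 1 new [(1,4)] -> total=1
Click 2 (2,2) count=4: revealed 1 new [(2,2)] -> total=2
Click 3 (4,4) count=0: revealed 4 new [(3,3) (3,4) (4,3) (4,4)] -> total=6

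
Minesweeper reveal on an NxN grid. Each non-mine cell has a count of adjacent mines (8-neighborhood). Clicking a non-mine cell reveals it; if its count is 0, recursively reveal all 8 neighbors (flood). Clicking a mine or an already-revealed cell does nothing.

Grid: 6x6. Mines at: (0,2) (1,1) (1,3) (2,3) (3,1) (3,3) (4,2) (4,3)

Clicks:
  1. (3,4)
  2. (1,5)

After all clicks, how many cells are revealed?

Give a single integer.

Click 1 (3,4) count=3: revealed 1 new [(3,4)] -> total=1
Click 2 (1,5) count=0: revealed 11 new [(0,4) (0,5) (1,4) (1,5) (2,4) (2,5) (3,5) (4,4) (4,5) (5,4) (5,5)] -> total=12

Answer: 12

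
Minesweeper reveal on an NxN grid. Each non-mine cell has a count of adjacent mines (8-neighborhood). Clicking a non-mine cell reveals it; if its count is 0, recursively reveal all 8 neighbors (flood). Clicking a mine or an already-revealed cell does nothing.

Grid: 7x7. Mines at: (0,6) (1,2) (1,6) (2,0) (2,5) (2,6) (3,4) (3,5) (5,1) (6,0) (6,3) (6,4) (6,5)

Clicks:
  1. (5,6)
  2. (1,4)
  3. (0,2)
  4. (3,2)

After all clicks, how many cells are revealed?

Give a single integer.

Click 1 (5,6) count=1: revealed 1 new [(5,6)] -> total=1
Click 2 (1,4) count=1: revealed 1 new [(1,4)] -> total=2
Click 3 (0,2) count=1: revealed 1 new [(0,2)] -> total=3
Click 4 (3,2) count=0: revealed 9 new [(2,1) (2,2) (2,3) (3,1) (3,2) (3,3) (4,1) (4,2) (4,3)] -> total=12

Answer: 12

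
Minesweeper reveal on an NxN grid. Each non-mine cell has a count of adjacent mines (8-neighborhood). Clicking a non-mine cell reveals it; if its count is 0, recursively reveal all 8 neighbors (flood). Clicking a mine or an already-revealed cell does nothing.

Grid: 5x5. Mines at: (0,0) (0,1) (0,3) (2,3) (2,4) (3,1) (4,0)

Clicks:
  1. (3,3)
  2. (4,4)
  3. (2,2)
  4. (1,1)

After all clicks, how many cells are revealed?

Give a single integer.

Answer: 8

Derivation:
Click 1 (3,3) count=2: revealed 1 new [(3,3)] -> total=1
Click 2 (4,4) count=0: revealed 5 new [(3,2) (3,4) (4,2) (4,3) (4,4)] -> total=6
Click 3 (2,2) count=2: revealed 1 new [(2,2)] -> total=7
Click 4 (1,1) count=2: revealed 1 new [(1,1)] -> total=8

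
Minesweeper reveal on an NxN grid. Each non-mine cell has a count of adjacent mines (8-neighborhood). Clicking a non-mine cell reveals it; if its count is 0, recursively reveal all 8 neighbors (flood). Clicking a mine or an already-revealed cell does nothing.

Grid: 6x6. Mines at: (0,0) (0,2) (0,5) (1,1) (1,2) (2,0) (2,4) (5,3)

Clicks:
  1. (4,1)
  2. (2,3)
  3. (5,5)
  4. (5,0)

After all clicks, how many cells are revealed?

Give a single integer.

Click 1 (4,1) count=0: revealed 14 new [(2,1) (2,2) (2,3) (3,0) (3,1) (3,2) (3,3) (4,0) (4,1) (4,2) (4,3) (5,0) (5,1) (5,2)] -> total=14
Click 2 (2,3) count=2: revealed 0 new [(none)] -> total=14
Click 3 (5,5) count=0: revealed 6 new [(3,4) (3,5) (4,4) (4,5) (5,4) (5,5)] -> total=20
Click 4 (5,0) count=0: revealed 0 new [(none)] -> total=20

Answer: 20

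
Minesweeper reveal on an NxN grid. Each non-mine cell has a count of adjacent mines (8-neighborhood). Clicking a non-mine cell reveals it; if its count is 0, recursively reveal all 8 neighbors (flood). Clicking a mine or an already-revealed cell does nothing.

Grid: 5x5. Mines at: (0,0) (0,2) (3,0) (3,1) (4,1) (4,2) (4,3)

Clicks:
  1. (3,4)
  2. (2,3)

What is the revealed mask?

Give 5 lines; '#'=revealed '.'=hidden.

Click 1 (3,4) count=1: revealed 1 new [(3,4)] -> total=1
Click 2 (2,3) count=0: revealed 10 new [(0,3) (0,4) (1,2) (1,3) (1,4) (2,2) (2,3) (2,4) (3,2) (3,3)] -> total=11

Answer: ...##
..###
..###
..###
.....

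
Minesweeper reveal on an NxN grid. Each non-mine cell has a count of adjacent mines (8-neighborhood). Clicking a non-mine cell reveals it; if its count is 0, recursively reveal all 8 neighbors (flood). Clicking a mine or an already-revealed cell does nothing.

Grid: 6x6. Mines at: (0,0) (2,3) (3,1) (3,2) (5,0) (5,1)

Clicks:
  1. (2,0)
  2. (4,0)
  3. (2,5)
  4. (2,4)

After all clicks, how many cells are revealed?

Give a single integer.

Answer: 25

Derivation:
Click 1 (2,0) count=1: revealed 1 new [(2,0)] -> total=1
Click 2 (4,0) count=3: revealed 1 new [(4,0)] -> total=2
Click 3 (2,5) count=0: revealed 23 new [(0,1) (0,2) (0,3) (0,4) (0,5) (1,1) (1,2) (1,3) (1,4) (1,5) (2,4) (2,5) (3,3) (3,4) (3,5) (4,2) (4,3) (4,4) (4,5) (5,2) (5,3) (5,4) (5,5)] -> total=25
Click 4 (2,4) count=1: revealed 0 new [(none)] -> total=25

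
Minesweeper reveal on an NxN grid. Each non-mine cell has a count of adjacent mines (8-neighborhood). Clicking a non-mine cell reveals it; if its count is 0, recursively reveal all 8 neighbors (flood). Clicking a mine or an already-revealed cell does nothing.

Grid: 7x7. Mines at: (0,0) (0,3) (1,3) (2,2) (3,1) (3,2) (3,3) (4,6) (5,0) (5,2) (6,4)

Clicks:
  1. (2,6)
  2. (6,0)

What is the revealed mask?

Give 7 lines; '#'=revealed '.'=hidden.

Click 1 (2,6) count=0: revealed 12 new [(0,4) (0,5) (0,6) (1,4) (1,5) (1,6) (2,4) (2,5) (2,6) (3,4) (3,5) (3,6)] -> total=12
Click 2 (6,0) count=1: revealed 1 new [(6,0)] -> total=13

Answer: ....###
....###
....###
....###
.......
.......
#......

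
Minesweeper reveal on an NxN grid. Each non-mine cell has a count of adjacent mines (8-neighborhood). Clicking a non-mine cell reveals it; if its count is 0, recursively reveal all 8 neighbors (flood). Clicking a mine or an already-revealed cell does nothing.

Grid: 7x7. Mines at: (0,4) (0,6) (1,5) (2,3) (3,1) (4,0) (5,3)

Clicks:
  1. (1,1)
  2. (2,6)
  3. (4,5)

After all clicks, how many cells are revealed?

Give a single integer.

Answer: 26

Derivation:
Click 1 (1,1) count=0: revealed 11 new [(0,0) (0,1) (0,2) (0,3) (1,0) (1,1) (1,2) (1,3) (2,0) (2,1) (2,2)] -> total=11
Click 2 (2,6) count=1: revealed 1 new [(2,6)] -> total=12
Click 3 (4,5) count=0: revealed 14 new [(2,4) (2,5) (3,4) (3,5) (3,6) (4,4) (4,5) (4,6) (5,4) (5,5) (5,6) (6,4) (6,5) (6,6)] -> total=26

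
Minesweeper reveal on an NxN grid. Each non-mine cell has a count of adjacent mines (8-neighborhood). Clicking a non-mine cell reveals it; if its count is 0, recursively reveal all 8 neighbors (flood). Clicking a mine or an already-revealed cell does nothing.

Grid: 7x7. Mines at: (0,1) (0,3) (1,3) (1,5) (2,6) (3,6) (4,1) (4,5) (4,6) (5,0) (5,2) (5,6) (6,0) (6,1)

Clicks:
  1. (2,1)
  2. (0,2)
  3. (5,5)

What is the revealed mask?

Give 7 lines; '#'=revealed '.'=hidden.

Answer: ..#....
###....
###....
###....
.......
.....#.
.......

Derivation:
Click 1 (2,1) count=0: revealed 9 new [(1,0) (1,1) (1,2) (2,0) (2,1) (2,2) (3,0) (3,1) (3,2)] -> total=9
Click 2 (0,2) count=3: revealed 1 new [(0,2)] -> total=10
Click 3 (5,5) count=3: revealed 1 new [(5,5)] -> total=11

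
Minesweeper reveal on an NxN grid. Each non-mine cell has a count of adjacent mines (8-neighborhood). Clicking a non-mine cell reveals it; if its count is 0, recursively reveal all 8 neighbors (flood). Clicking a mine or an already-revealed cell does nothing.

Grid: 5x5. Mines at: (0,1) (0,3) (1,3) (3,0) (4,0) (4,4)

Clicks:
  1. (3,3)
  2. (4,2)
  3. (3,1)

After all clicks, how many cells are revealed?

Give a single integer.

Click 1 (3,3) count=1: revealed 1 new [(3,3)] -> total=1
Click 2 (4,2) count=0: revealed 8 new [(2,1) (2,2) (2,3) (3,1) (3,2) (4,1) (4,2) (4,3)] -> total=9
Click 3 (3,1) count=2: revealed 0 new [(none)] -> total=9

Answer: 9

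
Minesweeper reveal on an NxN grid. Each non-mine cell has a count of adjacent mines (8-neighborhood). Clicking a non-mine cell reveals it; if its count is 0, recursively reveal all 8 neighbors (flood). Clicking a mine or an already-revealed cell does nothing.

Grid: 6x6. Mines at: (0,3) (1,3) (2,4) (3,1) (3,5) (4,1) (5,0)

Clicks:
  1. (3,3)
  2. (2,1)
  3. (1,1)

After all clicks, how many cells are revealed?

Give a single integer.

Click 1 (3,3) count=1: revealed 1 new [(3,3)] -> total=1
Click 2 (2,1) count=1: revealed 1 new [(2,1)] -> total=2
Click 3 (1,1) count=0: revealed 8 new [(0,0) (0,1) (0,2) (1,0) (1,1) (1,2) (2,0) (2,2)] -> total=10

Answer: 10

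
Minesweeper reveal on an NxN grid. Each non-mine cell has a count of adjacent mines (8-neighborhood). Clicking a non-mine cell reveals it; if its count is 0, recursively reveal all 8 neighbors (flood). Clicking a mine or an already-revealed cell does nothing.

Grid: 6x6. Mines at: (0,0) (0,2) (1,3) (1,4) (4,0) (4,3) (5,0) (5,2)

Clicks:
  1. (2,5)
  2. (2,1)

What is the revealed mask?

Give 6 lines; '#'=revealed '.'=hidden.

Click 1 (2,5) count=1: revealed 1 new [(2,5)] -> total=1
Click 2 (2,1) count=0: revealed 9 new [(1,0) (1,1) (1,2) (2,0) (2,1) (2,2) (3,0) (3,1) (3,2)] -> total=10

Answer: ......
###...
###..#
###...
......
......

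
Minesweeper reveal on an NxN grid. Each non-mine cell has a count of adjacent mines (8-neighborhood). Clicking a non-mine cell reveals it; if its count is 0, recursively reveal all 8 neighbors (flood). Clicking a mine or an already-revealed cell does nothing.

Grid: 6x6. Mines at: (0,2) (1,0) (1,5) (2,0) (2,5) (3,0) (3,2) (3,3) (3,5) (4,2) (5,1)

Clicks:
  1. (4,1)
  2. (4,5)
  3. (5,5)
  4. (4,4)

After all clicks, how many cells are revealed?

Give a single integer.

Click 1 (4,1) count=4: revealed 1 new [(4,1)] -> total=1
Click 2 (4,5) count=1: revealed 1 new [(4,5)] -> total=2
Click 3 (5,5) count=0: revealed 5 new [(4,3) (4,4) (5,3) (5,4) (5,5)] -> total=7
Click 4 (4,4) count=2: revealed 0 new [(none)] -> total=7

Answer: 7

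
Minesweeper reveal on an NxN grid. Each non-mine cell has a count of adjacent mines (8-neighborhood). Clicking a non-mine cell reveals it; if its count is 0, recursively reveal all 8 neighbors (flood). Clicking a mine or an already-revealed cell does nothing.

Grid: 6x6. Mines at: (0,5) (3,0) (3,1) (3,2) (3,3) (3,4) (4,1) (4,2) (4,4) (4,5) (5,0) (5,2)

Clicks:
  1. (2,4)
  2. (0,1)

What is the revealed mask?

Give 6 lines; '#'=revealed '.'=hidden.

Answer: #####.
#####.
#####.
......
......
......

Derivation:
Click 1 (2,4) count=2: revealed 1 new [(2,4)] -> total=1
Click 2 (0,1) count=0: revealed 14 new [(0,0) (0,1) (0,2) (0,3) (0,4) (1,0) (1,1) (1,2) (1,3) (1,4) (2,0) (2,1) (2,2) (2,3)] -> total=15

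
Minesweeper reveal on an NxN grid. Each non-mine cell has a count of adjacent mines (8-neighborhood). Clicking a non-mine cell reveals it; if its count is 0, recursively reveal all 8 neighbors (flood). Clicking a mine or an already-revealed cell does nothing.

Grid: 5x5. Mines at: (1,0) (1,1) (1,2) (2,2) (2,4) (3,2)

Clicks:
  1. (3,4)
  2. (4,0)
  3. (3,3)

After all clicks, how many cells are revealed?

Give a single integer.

Click 1 (3,4) count=1: revealed 1 new [(3,4)] -> total=1
Click 2 (4,0) count=0: revealed 6 new [(2,0) (2,1) (3,0) (3,1) (4,0) (4,1)] -> total=7
Click 3 (3,3) count=3: revealed 1 new [(3,3)] -> total=8

Answer: 8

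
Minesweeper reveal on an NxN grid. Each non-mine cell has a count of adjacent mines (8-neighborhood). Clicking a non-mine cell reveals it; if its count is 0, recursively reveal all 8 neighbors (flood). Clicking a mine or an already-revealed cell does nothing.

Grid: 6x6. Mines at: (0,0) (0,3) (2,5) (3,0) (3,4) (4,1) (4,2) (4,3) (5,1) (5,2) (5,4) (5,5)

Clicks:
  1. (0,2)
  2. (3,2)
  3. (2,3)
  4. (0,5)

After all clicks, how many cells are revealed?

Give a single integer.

Answer: 7

Derivation:
Click 1 (0,2) count=1: revealed 1 new [(0,2)] -> total=1
Click 2 (3,2) count=3: revealed 1 new [(3,2)] -> total=2
Click 3 (2,3) count=1: revealed 1 new [(2,3)] -> total=3
Click 4 (0,5) count=0: revealed 4 new [(0,4) (0,5) (1,4) (1,5)] -> total=7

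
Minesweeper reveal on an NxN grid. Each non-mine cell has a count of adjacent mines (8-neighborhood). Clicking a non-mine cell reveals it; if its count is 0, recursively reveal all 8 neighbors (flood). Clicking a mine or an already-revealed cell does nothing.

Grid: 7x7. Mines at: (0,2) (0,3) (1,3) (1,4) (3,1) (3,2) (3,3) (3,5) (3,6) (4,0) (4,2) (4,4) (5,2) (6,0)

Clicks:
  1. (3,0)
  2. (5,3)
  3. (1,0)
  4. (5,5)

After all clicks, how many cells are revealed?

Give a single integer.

Click 1 (3,0) count=2: revealed 1 new [(3,0)] -> total=1
Click 2 (5,3) count=3: revealed 1 new [(5,3)] -> total=2
Click 3 (1,0) count=0: revealed 6 new [(0,0) (0,1) (1,0) (1,1) (2,0) (2,1)] -> total=8
Click 4 (5,5) count=1: revealed 1 new [(5,5)] -> total=9

Answer: 9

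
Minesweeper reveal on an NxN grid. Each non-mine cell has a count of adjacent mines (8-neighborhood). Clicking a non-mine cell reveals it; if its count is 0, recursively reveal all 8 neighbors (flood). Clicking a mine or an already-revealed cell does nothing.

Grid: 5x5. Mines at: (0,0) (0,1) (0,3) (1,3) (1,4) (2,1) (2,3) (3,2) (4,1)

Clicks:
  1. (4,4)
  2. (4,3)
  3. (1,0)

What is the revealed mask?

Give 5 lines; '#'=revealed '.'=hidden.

Click 1 (4,4) count=0: revealed 4 new [(3,3) (3,4) (4,3) (4,4)] -> total=4
Click 2 (4,3) count=1: revealed 0 new [(none)] -> total=4
Click 3 (1,0) count=3: revealed 1 new [(1,0)] -> total=5

Answer: .....
#....
.....
...##
...##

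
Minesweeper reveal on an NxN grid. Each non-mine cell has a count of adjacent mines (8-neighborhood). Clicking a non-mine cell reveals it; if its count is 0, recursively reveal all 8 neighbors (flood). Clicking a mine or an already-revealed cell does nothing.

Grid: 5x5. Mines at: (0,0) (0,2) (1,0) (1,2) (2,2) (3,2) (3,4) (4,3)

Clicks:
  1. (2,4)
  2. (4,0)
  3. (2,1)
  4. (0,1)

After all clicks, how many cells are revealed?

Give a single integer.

Answer: 8

Derivation:
Click 1 (2,4) count=1: revealed 1 new [(2,4)] -> total=1
Click 2 (4,0) count=0: revealed 6 new [(2,0) (2,1) (3,0) (3,1) (4,0) (4,1)] -> total=7
Click 3 (2,1) count=4: revealed 0 new [(none)] -> total=7
Click 4 (0,1) count=4: revealed 1 new [(0,1)] -> total=8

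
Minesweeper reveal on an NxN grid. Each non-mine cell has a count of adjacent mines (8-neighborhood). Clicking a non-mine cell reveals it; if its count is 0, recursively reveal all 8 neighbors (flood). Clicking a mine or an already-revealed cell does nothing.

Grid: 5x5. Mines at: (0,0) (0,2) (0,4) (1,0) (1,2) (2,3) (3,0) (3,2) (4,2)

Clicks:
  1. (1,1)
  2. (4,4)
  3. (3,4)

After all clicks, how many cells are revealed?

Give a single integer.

Answer: 5

Derivation:
Click 1 (1,1) count=4: revealed 1 new [(1,1)] -> total=1
Click 2 (4,4) count=0: revealed 4 new [(3,3) (3,4) (4,3) (4,4)] -> total=5
Click 3 (3,4) count=1: revealed 0 new [(none)] -> total=5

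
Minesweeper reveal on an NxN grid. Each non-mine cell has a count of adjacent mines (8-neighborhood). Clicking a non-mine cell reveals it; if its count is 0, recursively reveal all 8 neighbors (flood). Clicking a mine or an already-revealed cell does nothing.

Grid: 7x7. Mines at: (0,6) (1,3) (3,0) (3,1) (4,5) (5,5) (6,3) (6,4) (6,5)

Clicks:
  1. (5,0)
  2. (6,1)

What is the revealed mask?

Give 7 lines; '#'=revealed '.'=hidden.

Click 1 (5,0) count=0: revealed 9 new [(4,0) (4,1) (4,2) (5,0) (5,1) (5,2) (6,0) (6,1) (6,2)] -> total=9
Click 2 (6,1) count=0: revealed 0 new [(none)] -> total=9

Answer: .......
.......
.......
.......
###....
###....
###....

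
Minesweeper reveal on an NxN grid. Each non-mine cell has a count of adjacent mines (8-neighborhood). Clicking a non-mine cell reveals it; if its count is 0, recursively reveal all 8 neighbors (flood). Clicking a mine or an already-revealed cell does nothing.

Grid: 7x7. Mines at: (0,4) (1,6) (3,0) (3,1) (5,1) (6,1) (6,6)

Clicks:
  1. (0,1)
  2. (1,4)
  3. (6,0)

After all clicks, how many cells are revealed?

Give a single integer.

Click 1 (0,1) count=0: revealed 36 new [(0,0) (0,1) (0,2) (0,3) (1,0) (1,1) (1,2) (1,3) (1,4) (1,5) (2,0) (2,1) (2,2) (2,3) (2,4) (2,5) (2,6) (3,2) (3,3) (3,4) (3,5) (3,6) (4,2) (4,3) (4,4) (4,5) (4,6) (5,2) (5,3) (5,4) (5,5) (5,6) (6,2) (6,3) (6,4) (6,5)] -> total=36
Click 2 (1,4) count=1: revealed 0 new [(none)] -> total=36
Click 3 (6,0) count=2: revealed 1 new [(6,0)] -> total=37

Answer: 37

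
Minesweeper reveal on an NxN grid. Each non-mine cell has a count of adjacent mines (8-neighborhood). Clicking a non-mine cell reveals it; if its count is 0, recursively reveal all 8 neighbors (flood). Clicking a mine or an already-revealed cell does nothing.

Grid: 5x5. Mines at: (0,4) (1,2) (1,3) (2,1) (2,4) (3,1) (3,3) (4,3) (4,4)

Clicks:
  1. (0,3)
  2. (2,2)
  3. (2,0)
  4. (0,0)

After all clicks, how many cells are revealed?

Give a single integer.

Click 1 (0,3) count=3: revealed 1 new [(0,3)] -> total=1
Click 2 (2,2) count=5: revealed 1 new [(2,2)] -> total=2
Click 3 (2,0) count=2: revealed 1 new [(2,0)] -> total=3
Click 4 (0,0) count=0: revealed 4 new [(0,0) (0,1) (1,0) (1,1)] -> total=7

Answer: 7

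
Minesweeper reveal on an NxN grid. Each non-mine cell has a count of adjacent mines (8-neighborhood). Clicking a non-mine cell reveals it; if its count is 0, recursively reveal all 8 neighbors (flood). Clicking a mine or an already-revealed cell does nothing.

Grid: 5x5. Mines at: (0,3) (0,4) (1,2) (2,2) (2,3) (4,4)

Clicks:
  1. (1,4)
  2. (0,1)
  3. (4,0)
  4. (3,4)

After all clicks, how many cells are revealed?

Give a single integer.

Click 1 (1,4) count=3: revealed 1 new [(1,4)] -> total=1
Click 2 (0,1) count=1: revealed 1 new [(0,1)] -> total=2
Click 3 (4,0) count=0: revealed 13 new [(0,0) (1,0) (1,1) (2,0) (2,1) (3,0) (3,1) (3,2) (3,3) (4,0) (4,1) (4,2) (4,3)] -> total=15
Click 4 (3,4) count=2: revealed 1 new [(3,4)] -> total=16

Answer: 16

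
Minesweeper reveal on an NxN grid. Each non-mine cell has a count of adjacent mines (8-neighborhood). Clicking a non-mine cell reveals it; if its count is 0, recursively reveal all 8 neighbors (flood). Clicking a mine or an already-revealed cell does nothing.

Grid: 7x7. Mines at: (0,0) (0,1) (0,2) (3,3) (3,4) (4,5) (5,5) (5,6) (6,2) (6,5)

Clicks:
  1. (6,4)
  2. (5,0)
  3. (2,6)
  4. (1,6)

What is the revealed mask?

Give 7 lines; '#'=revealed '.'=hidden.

Answer: ...####
#######
#######
###..##
###....
###....
##..#..

Derivation:
Click 1 (6,4) count=2: revealed 1 new [(6,4)] -> total=1
Click 2 (5,0) count=0: revealed 17 new [(1,0) (1,1) (1,2) (2,0) (2,1) (2,2) (3,0) (3,1) (3,2) (4,0) (4,1) (4,2) (5,0) (5,1) (5,2) (6,0) (6,1)] -> total=18
Click 3 (2,6) count=0: revealed 14 new [(0,3) (0,4) (0,5) (0,6) (1,3) (1,4) (1,5) (1,6) (2,3) (2,4) (2,5) (2,6) (3,5) (3,6)] -> total=32
Click 4 (1,6) count=0: revealed 0 new [(none)] -> total=32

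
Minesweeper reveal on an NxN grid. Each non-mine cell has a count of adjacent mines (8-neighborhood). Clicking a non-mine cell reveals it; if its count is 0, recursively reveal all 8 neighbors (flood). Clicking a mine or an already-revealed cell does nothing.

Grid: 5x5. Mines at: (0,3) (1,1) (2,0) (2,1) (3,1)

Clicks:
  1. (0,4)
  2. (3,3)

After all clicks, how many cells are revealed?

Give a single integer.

Click 1 (0,4) count=1: revealed 1 new [(0,4)] -> total=1
Click 2 (3,3) count=0: revealed 12 new [(1,2) (1,3) (1,4) (2,2) (2,3) (2,4) (3,2) (3,3) (3,4) (4,2) (4,3) (4,4)] -> total=13

Answer: 13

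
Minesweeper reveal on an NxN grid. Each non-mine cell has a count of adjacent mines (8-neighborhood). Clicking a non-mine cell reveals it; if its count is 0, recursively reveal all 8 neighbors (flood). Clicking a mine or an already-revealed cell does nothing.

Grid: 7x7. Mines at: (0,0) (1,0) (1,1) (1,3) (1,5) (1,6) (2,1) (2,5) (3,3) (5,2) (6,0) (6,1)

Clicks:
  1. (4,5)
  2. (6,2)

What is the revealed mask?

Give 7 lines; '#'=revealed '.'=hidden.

Click 1 (4,5) count=0: revealed 15 new [(3,4) (3,5) (3,6) (4,3) (4,4) (4,5) (4,6) (5,3) (5,4) (5,5) (5,6) (6,3) (6,4) (6,5) (6,6)] -> total=15
Click 2 (6,2) count=2: revealed 1 new [(6,2)] -> total=16

Answer: .......
.......
.......
....###
...####
...####
..#####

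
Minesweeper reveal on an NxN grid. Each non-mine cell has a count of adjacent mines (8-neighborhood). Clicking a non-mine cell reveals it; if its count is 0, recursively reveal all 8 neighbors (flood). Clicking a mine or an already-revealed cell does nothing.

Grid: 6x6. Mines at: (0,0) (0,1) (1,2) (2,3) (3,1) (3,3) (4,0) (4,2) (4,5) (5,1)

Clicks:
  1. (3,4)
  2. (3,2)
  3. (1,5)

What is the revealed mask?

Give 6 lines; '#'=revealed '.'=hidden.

Click 1 (3,4) count=3: revealed 1 new [(3,4)] -> total=1
Click 2 (3,2) count=4: revealed 1 new [(3,2)] -> total=2
Click 3 (1,5) count=0: revealed 9 new [(0,3) (0,4) (0,5) (1,3) (1,4) (1,5) (2,4) (2,5) (3,5)] -> total=11

Answer: ...###
...###
....##
..#.##
......
......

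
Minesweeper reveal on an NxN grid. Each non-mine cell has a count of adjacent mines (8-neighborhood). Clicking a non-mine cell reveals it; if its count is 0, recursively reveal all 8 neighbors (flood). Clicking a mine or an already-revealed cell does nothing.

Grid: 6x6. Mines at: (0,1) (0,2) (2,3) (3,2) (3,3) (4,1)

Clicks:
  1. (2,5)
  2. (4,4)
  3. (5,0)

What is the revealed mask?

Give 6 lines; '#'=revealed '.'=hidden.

Answer: ...###
...###
....##
....##
..####
#.####

Derivation:
Click 1 (2,5) count=0: revealed 18 new [(0,3) (0,4) (0,5) (1,3) (1,4) (1,5) (2,4) (2,5) (3,4) (3,5) (4,2) (4,3) (4,4) (4,5) (5,2) (5,3) (5,4) (5,5)] -> total=18
Click 2 (4,4) count=1: revealed 0 new [(none)] -> total=18
Click 3 (5,0) count=1: revealed 1 new [(5,0)] -> total=19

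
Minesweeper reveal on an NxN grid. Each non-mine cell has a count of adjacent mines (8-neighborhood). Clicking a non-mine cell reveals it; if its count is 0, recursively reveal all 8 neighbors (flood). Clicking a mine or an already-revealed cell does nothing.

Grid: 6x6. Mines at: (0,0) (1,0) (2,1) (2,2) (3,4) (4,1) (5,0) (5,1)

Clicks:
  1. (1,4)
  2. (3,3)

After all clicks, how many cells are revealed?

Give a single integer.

Click 1 (1,4) count=0: revealed 13 new [(0,1) (0,2) (0,3) (0,4) (0,5) (1,1) (1,2) (1,3) (1,4) (1,5) (2,3) (2,4) (2,5)] -> total=13
Click 2 (3,3) count=2: revealed 1 new [(3,3)] -> total=14

Answer: 14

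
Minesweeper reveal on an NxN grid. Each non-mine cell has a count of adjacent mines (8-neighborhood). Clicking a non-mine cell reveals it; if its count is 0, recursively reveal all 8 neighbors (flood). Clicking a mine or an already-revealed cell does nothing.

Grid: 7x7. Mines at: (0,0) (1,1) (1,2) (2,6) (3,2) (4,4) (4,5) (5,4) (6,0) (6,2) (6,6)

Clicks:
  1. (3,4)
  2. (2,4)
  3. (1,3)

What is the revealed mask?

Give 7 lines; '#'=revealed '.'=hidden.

Click 1 (3,4) count=2: revealed 1 new [(3,4)] -> total=1
Click 2 (2,4) count=0: revealed 13 new [(0,3) (0,4) (0,5) (0,6) (1,3) (1,4) (1,5) (1,6) (2,3) (2,4) (2,5) (3,3) (3,5)] -> total=14
Click 3 (1,3) count=1: revealed 0 new [(none)] -> total=14

Answer: ...####
...####
...###.
...###.
.......
.......
.......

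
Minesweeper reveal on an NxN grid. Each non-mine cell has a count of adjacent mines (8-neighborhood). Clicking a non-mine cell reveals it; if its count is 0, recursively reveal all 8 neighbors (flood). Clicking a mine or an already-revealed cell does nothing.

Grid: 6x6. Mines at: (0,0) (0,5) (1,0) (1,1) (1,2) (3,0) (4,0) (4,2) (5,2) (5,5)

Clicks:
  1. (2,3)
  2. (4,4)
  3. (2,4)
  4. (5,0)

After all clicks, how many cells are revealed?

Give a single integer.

Click 1 (2,3) count=1: revealed 1 new [(2,3)] -> total=1
Click 2 (4,4) count=1: revealed 1 new [(4,4)] -> total=2
Click 3 (2,4) count=0: revealed 10 new [(1,3) (1,4) (1,5) (2,4) (2,5) (3,3) (3,4) (3,5) (4,3) (4,5)] -> total=12
Click 4 (5,0) count=1: revealed 1 new [(5,0)] -> total=13

Answer: 13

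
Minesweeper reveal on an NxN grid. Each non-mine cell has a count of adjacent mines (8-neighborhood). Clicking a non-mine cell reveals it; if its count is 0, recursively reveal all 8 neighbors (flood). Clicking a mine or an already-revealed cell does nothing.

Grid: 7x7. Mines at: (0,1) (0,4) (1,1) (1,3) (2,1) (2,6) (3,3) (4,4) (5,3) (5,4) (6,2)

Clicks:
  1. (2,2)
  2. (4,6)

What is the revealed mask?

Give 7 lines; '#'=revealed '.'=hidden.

Answer: .......
.......
..#....
.....##
.....##
.....##
.....##

Derivation:
Click 1 (2,2) count=4: revealed 1 new [(2,2)] -> total=1
Click 2 (4,6) count=0: revealed 8 new [(3,5) (3,6) (4,5) (4,6) (5,5) (5,6) (6,5) (6,6)] -> total=9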